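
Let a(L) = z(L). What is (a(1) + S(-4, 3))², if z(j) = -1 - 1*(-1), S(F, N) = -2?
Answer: 4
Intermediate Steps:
z(j) = 0 (z(j) = -1 + 1 = 0)
a(L) = 0
(a(1) + S(-4, 3))² = (0 - 2)² = (-2)² = 4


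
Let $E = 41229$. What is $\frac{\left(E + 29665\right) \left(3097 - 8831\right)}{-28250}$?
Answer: $\frac{203253098}{14125} \approx 14390.0$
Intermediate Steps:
$\frac{\left(E + 29665\right) \left(3097 - 8831\right)}{-28250} = \frac{\left(41229 + 29665\right) \left(3097 - 8831\right)}{-28250} = 70894 \left(-5734\right) \left(- \frac{1}{28250}\right) = \left(-406506196\right) \left(- \frac{1}{28250}\right) = \frac{203253098}{14125}$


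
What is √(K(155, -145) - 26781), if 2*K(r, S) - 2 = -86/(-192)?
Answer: 7*I*√314799/24 ≈ 163.65*I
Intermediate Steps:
K(r, S) = 235/192 (K(r, S) = 1 + (-86/(-192))/2 = 1 + (-86*(-1/192))/2 = 1 + (½)*(43/96) = 1 + 43/192 = 235/192)
√(K(155, -145) - 26781) = √(235/192 - 26781) = √(-5141717/192) = 7*I*√314799/24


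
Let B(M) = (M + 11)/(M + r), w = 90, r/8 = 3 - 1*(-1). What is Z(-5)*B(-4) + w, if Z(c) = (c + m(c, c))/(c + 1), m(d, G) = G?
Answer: 725/8 ≈ 90.625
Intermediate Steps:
r = 32 (r = 8*(3 - 1*(-1)) = 8*(3 + 1) = 8*4 = 32)
Z(c) = 2*c/(1 + c) (Z(c) = (c + c)/(c + 1) = (2*c)/(1 + c) = 2*c/(1 + c))
B(M) = (11 + M)/(32 + M) (B(M) = (M + 11)/(M + 32) = (11 + M)/(32 + M))
Z(-5)*B(-4) + w = (2*(-5)/(1 - 5))*((11 - 4)/(32 - 4)) + 90 = (2*(-5)/(-4))*(7/28) + 90 = (2*(-5)*(-¼))*((1/28)*7) + 90 = (5/2)*(¼) + 90 = 5/8 + 90 = 725/8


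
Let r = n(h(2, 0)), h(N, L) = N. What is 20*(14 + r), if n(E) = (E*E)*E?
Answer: 440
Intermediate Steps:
n(E) = E**3 (n(E) = E**2*E = E**3)
r = 8 (r = 2**3 = 8)
20*(14 + r) = 20*(14 + 8) = 20*22 = 440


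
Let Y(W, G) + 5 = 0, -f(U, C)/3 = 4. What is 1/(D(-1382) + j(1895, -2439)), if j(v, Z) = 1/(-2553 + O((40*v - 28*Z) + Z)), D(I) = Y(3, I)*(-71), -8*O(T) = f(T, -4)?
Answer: 5103/1811563 ≈ 0.0028169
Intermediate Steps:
f(U, C) = -12 (f(U, C) = -3*4 = -12)
O(T) = 3/2 (O(T) = -1/8*(-12) = 3/2)
Y(W, G) = -5 (Y(W, G) = -5 + 0 = -5)
D(I) = 355 (D(I) = -5*(-71) = 355)
j(v, Z) = -2/5103 (j(v, Z) = 1/(-2553 + 3/2) = 1/(-5103/2) = -2/5103)
1/(D(-1382) + j(1895, -2439)) = 1/(355 - 2/5103) = 1/(1811563/5103) = 5103/1811563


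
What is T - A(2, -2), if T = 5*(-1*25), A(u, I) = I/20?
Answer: -1249/10 ≈ -124.90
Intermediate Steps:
A(u, I) = I/20 (A(u, I) = I*(1/20) = I/20)
T = -125 (T = 5*(-25) = -125)
T - A(2, -2) = -125 - (-2)/20 = -125 - 1*(-⅒) = -125 + ⅒ = -1249/10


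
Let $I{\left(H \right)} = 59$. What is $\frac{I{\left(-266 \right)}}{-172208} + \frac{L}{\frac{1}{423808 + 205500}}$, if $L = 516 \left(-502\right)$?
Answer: $- \frac{28071782764482107}{172208} \approx -1.6301 \cdot 10^{11}$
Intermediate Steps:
$L = -259032$
$\frac{I{\left(-266 \right)}}{-172208} + \frac{L}{\frac{1}{423808 + 205500}} = \frac{59}{-172208} - \frac{259032}{\frac{1}{423808 + 205500}} = 59 \left(- \frac{1}{172208}\right) - \frac{259032}{\frac{1}{629308}} = - \frac{59}{172208} - 259032 \frac{1}{\frac{1}{629308}} = - \frac{59}{172208} - 163010909856 = - \frac{28071782764482107}{172208}$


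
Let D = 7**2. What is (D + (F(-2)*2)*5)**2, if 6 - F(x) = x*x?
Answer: 4761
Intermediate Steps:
F(x) = 6 - x**2 (F(x) = 6 - x*x = 6 - x**2)
D = 49
(D + (F(-2)*2)*5)**2 = (49 + ((6 - 1*(-2)**2)*2)*5)**2 = (49 + ((6 - 1*4)*2)*5)**2 = (49 + ((6 - 4)*2)*5)**2 = (49 + (2*2)*5)**2 = (49 + 4*5)**2 = (49 + 20)**2 = 69**2 = 4761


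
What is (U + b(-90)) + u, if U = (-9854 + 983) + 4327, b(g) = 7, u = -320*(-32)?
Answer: 5703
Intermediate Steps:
u = 10240
U = -4544 (U = -8871 + 4327 = -4544)
(U + b(-90)) + u = (-4544 + 7) + 10240 = -4537 + 10240 = 5703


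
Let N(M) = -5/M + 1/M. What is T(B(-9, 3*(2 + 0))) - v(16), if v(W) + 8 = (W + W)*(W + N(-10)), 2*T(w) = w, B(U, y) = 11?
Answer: -5113/10 ≈ -511.30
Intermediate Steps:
N(M) = -4/M (N(M) = -5/M + 1/M = -4/M)
T(w) = w/2
v(W) = -8 + 2*W*(⅖ + W) (v(W) = -8 + (W + W)*(W - 4/(-10)) = -8 + (2*W)*(W - 4*(-⅒)) = -8 + (2*W)*(W + ⅖) = -8 + (2*W)*(⅖ + W) = -8 + 2*W*(⅖ + W))
T(B(-9, 3*(2 + 0))) - v(16) = (½)*11 - (-8 + 2*16² + (⅘)*16) = 11/2 - (-8 + 2*256 + 64/5) = 11/2 - (-8 + 512 + 64/5) = 11/2 - 1*2584/5 = 11/2 - 2584/5 = -5113/10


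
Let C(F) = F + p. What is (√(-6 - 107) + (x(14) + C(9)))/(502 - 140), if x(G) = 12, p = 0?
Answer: 21/362 + I*√113/362 ≈ 0.058011 + 0.029365*I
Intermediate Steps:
C(F) = F (C(F) = F + 0 = F)
(√(-6 - 107) + (x(14) + C(9)))/(502 - 140) = (√(-6 - 107) + (12 + 9))/(502 - 140) = (√(-113) + 21)/362 = (I*√113 + 21)*(1/362) = (21 + I*√113)*(1/362) = 21/362 + I*√113/362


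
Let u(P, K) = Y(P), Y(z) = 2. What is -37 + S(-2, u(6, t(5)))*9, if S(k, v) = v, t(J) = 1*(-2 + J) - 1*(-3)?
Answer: -19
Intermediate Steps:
t(J) = 1 + J (t(J) = (-2 + J) + 3 = 1 + J)
u(P, K) = 2
-37 + S(-2, u(6, t(5)))*9 = -37 + 2*9 = -37 + 18 = -19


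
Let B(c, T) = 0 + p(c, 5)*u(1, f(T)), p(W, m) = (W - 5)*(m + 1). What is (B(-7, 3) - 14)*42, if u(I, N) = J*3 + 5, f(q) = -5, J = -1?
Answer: -6636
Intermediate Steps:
u(I, N) = 2 (u(I, N) = -1*3 + 5 = -3 + 5 = 2)
p(W, m) = (1 + m)*(-5 + W) (p(W, m) = (-5 + W)*(1 + m) = (1 + m)*(-5 + W))
B(c, T) = -60 + 12*c (B(c, T) = 0 + (-5 + c - 5*5 + c*5)*2 = 0 + (-5 + c - 25 + 5*c)*2 = 0 + (-30 + 6*c)*2 = 0 + (-60 + 12*c) = -60 + 12*c)
(B(-7, 3) - 14)*42 = ((-60 + 12*(-7)) - 14)*42 = ((-60 - 84) - 14)*42 = (-144 - 14)*42 = -158*42 = -6636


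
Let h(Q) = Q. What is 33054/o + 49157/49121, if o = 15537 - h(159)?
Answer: 396596980/125897123 ≈ 3.1502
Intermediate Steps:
o = 15378 (o = 15537 - 1*159 = 15537 - 159 = 15378)
33054/o + 49157/49121 = 33054/15378 + 49157/49121 = 33054*(1/15378) + 49157*(1/49121) = 5509/2563 + 49157/49121 = 396596980/125897123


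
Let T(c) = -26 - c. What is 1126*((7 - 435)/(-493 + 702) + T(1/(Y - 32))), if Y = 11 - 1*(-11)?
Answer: -32885393/1045 ≈ -31469.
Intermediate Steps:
Y = 22 (Y = 11 + 11 = 22)
1126*((7 - 435)/(-493 + 702) + T(1/(Y - 32))) = 1126*((7 - 435)/(-493 + 702) + (-26 - 1/(22 - 32))) = 1126*(-428/209 + (-26 - 1/(-10))) = 1126*(-428*1/209 + (-26 - 1*(-⅒))) = 1126*(-428/209 + (-26 + ⅒)) = 1126*(-428/209 - 259/10) = 1126*(-58411/2090) = -32885393/1045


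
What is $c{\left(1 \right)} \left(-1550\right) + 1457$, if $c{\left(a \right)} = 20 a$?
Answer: $-29543$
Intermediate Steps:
$c{\left(1 \right)} \left(-1550\right) + 1457 = 20 \cdot 1 \left(-1550\right) + 1457 = 20 \left(-1550\right) + 1457 = -31000 + 1457 = -29543$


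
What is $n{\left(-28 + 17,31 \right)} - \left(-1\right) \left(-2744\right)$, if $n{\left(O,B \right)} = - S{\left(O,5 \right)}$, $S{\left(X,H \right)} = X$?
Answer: $-2733$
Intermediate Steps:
$n{\left(O,B \right)} = - O$
$n{\left(-28 + 17,31 \right)} - \left(-1\right) \left(-2744\right) = - (-28 + 17) - \left(-1\right) \left(-2744\right) = \left(-1\right) \left(-11\right) - 2744 = 11 - 2744 = -2733$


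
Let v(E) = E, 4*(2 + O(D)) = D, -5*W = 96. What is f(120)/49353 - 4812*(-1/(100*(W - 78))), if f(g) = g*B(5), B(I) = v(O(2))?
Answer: -6645451/13325310 ≈ -0.49871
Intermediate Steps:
W = -96/5 (W = -1/5*96 = -96/5 ≈ -19.200)
O(D) = -2 + D/4
B(I) = -3/2 (B(I) = -2 + (1/4)*2 = -2 + 1/2 = -3/2)
f(g) = -3*g/2 (f(g) = g*(-3/2) = -3*g/2)
f(120)/49353 - 4812*(-1/(100*(W - 78))) = -3/2*120/49353 - 4812*(-1/(100*(-96/5 - 78))) = -180*1/49353 - 4812/((-100*(-486/5))) = -60/16451 - 4812/9720 = -60/16451 - 4812*1/9720 = -60/16451 - 401/810 = -6645451/13325310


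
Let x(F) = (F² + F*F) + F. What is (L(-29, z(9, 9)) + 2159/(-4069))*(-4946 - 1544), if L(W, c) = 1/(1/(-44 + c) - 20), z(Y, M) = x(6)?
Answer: 10411952430/2762851 ≈ 3768.6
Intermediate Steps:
x(F) = F + 2*F² (x(F) = (F² + F²) + F = 2*F² + F = F + 2*F²)
z(Y, M) = 78 (z(Y, M) = 6*(1 + 2*6) = 6*(1 + 12) = 6*13 = 78)
L(W, c) = 1/(-20 + 1/(-44 + c))
(L(-29, z(9, 9)) + 2159/(-4069))*(-4946 - 1544) = ((44 - 1*78)/(-881 + 20*78) + 2159/(-4069))*(-4946 - 1544) = ((44 - 78)/(-881 + 1560) + 2159*(-1/4069))*(-6490) = (-34/679 - 2159/4069)*(-6490) = -1604307/2762851*(-6490) = 10411952430/2762851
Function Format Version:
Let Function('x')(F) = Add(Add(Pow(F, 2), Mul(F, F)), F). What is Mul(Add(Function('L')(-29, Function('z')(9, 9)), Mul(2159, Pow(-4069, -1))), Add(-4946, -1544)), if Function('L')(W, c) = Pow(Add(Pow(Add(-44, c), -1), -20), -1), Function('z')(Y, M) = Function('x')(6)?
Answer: Rational(10411952430, 2762851) ≈ 3768.6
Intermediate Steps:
Function('x')(F) = Add(F, Mul(2, Pow(F, 2))) (Function('x')(F) = Add(Add(Pow(F, 2), Pow(F, 2)), F) = Add(Mul(2, Pow(F, 2)), F) = Add(F, Mul(2, Pow(F, 2))))
Function('z')(Y, M) = 78 (Function('z')(Y, M) = Mul(6, Add(1, Mul(2, 6))) = Mul(6, Add(1, 12)) = Mul(6, 13) = 78)
Function('L')(W, c) = Pow(Add(-20, Pow(Add(-44, c), -1)), -1)
Mul(Add(Function('L')(-29, Function('z')(9, 9)), Mul(2159, Pow(-4069, -1))), Add(-4946, -1544)) = Mul(Add(Mul(Pow(Add(-881, Mul(20, 78)), -1), Add(44, Mul(-1, 78))), Mul(2159, Pow(-4069, -1))), Add(-4946, -1544)) = Mul(Add(Mul(Pow(Add(-881, 1560), -1), Add(44, -78)), Mul(2159, Rational(-1, 4069))), -6490) = Mul(Add(Mul(Pow(679, -1), -34), Rational(-2159, 4069)), -6490) = Mul(Add(Mul(Rational(1, 679), -34), Rational(-2159, 4069)), -6490) = Mul(Add(Rational(-34, 679), Rational(-2159, 4069)), -6490) = Mul(Rational(-1604307, 2762851), -6490) = Rational(10411952430, 2762851)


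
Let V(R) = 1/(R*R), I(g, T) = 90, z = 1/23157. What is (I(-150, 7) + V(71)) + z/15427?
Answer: 162077951611990/1800862159599 ≈ 90.000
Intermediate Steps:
z = 1/23157 ≈ 4.3184e-5
V(R) = R⁻² (V(R) = 1/(R²) = R⁻²)
(I(-150, 7) + V(71)) + z/15427 = (90 + 71⁻²) + (1/23157)/15427 = (90 + 1/5041) + (1/23157)*(1/15427) = 453691/5041 + 1/357243039 = 162077951611990/1800862159599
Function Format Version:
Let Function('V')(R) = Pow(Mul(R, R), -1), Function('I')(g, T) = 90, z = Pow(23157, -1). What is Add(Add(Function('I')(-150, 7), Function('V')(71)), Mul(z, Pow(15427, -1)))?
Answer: Rational(162077951611990, 1800862159599) ≈ 90.000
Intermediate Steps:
z = Rational(1, 23157) ≈ 4.3184e-5
Function('V')(R) = Pow(R, -2) (Function('V')(R) = Pow(Pow(R, 2), -1) = Pow(R, -2))
Add(Add(Function('I')(-150, 7), Function('V')(71)), Mul(z, Pow(15427, -1))) = Add(Add(90, Pow(71, -2)), Mul(Rational(1, 23157), Pow(15427, -1))) = Add(Add(90, Rational(1, 5041)), Mul(Rational(1, 23157), Rational(1, 15427))) = Add(Rational(453691, 5041), Rational(1, 357243039)) = Rational(162077951611990, 1800862159599)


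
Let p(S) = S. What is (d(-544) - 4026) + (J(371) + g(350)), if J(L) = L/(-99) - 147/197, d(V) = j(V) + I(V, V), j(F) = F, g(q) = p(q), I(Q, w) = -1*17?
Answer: -82721851/19503 ≈ -4241.5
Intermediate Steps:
I(Q, w) = -17
g(q) = q
d(V) = -17 + V (d(V) = V - 17 = -17 + V)
J(L) = -147/197 - L/99 (J(L) = L*(-1/99) - 147*1/197 = -L/99 - 147/197 = -147/197 - L/99)
(d(-544) - 4026) + (J(371) + g(350)) = ((-17 - 544) - 4026) + ((-147/197 - 1/99*371) + 350) = (-561 - 4026) + ((-147/197 - 371/99) + 350) = -4587 + (-87640/19503 + 350) = -4587 + 6738410/19503 = -82721851/19503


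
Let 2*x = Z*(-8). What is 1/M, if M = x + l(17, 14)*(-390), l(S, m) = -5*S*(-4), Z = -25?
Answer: -1/132500 ≈ -7.5472e-6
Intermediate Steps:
x = 100 (x = (-25*(-8))/2 = (½)*200 = 100)
l(S, m) = 20*S
M = -132500 (M = 100 + (20*17)*(-390) = 100 + 340*(-390) = 100 - 132600 = -132500)
1/M = 1/(-132500) = -1/132500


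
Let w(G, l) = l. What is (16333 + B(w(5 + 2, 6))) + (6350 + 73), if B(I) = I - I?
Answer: 22756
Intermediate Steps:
B(I) = 0
(16333 + B(w(5 + 2, 6))) + (6350 + 73) = (16333 + 0) + (6350 + 73) = 16333 + 6423 = 22756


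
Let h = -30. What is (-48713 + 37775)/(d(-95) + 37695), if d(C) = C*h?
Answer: -3646/13515 ≈ -0.26977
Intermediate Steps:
d(C) = -30*C (d(C) = C*(-30) = -30*C)
(-48713 + 37775)/(d(-95) + 37695) = (-48713 + 37775)/(-30*(-95) + 37695) = -10938/(2850 + 37695) = -10938/40545 = -10938*1/40545 = -3646/13515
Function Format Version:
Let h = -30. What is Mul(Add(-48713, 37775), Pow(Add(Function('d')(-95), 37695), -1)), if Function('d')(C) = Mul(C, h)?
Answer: Rational(-3646, 13515) ≈ -0.26977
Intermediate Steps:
Function('d')(C) = Mul(-30, C) (Function('d')(C) = Mul(C, -30) = Mul(-30, C))
Mul(Add(-48713, 37775), Pow(Add(Function('d')(-95), 37695), -1)) = Mul(Add(-48713, 37775), Pow(Add(Mul(-30, -95), 37695), -1)) = Mul(-10938, Pow(Add(2850, 37695), -1)) = Mul(-10938, Pow(40545, -1)) = Mul(-10938, Rational(1, 40545)) = Rational(-3646, 13515)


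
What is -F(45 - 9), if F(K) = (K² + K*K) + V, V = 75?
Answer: -2667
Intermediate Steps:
F(K) = 75 + 2*K² (F(K) = (K² + K*K) + 75 = (K² + K²) + 75 = 2*K² + 75 = 75 + 2*K²)
-F(45 - 9) = -(75 + 2*(45 - 9)²) = -(75 + 2*36²) = -(75 + 2*1296) = -(75 + 2592) = -1*2667 = -2667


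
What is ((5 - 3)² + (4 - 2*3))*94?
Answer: 188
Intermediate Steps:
((5 - 3)² + (4 - 2*3))*94 = (2² + (4 - 2*3))*94 = (4 + (4 - 6))*94 = (4 - 2)*94 = 2*94 = 188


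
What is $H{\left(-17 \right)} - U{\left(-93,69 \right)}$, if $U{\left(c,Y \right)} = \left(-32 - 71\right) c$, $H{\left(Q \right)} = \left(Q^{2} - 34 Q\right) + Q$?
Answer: $-8729$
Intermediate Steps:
$H{\left(Q \right)} = Q^{2} - 33 Q$
$U{\left(c,Y \right)} = - 103 c$
$H{\left(-17 \right)} - U{\left(-93,69 \right)} = - 17 \left(-33 - 17\right) - \left(-103\right) \left(-93\right) = \left(-17\right) \left(-50\right) - 9579 = 850 - 9579 = -8729$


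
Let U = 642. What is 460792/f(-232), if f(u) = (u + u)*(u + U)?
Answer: -57599/23780 ≈ -2.4222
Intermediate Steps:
f(u) = 2*u*(642 + u) (f(u) = (u + u)*(u + 642) = (2*u)*(642 + u) = 2*u*(642 + u))
460792/f(-232) = 460792/((2*(-232)*(642 - 232))) = 460792/((2*(-232)*410)) = 460792/(-190240) = 460792*(-1/190240) = -57599/23780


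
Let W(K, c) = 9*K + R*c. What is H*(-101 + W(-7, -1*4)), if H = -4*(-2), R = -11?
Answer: -960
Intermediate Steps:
W(K, c) = -11*c + 9*K (W(K, c) = 9*K - 11*c = -11*c + 9*K)
H = 8
H*(-101 + W(-7, -1*4)) = 8*(-101 + (-(-11)*4 + 9*(-7))) = 8*(-101 + (-11*(-4) - 63)) = 8*(-101 + (44 - 63)) = 8*(-101 - 19) = 8*(-120) = -960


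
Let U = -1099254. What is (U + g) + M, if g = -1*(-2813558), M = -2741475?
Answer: -1027171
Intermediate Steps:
g = 2813558
(U + g) + M = (-1099254 + 2813558) - 2741475 = 1714304 - 2741475 = -1027171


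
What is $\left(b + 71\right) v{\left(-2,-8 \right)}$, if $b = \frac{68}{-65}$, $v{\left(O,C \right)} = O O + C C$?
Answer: $\frac{309196}{65} \approx 4756.9$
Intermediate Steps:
$v{\left(O,C \right)} = C^{2} + O^{2}$ ($v{\left(O,C \right)} = O^{2} + C^{2} = C^{2} + O^{2}$)
$b = - \frac{68}{65}$ ($b = 68 \left(- \frac{1}{65}\right) = - \frac{68}{65} \approx -1.0462$)
$\left(b + 71\right) v{\left(-2,-8 \right)} = \left(- \frac{68}{65} + 71\right) \left(\left(-8\right)^{2} + \left(-2\right)^{2}\right) = \frac{4547 \left(64 + 4\right)}{65} = \frac{4547}{65} \cdot 68 = \frac{309196}{65}$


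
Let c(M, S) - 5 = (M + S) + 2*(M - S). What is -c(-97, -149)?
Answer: 137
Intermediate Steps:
c(M, S) = 5 - S + 3*M (c(M, S) = 5 + ((M + S) + 2*(M - S)) = 5 + ((M + S) + (-2*S + 2*M)) = 5 + (-S + 3*M) = 5 - S + 3*M)
-c(-97, -149) = -(5 - 1*(-149) + 3*(-97)) = -(5 + 149 - 291) = -1*(-137) = 137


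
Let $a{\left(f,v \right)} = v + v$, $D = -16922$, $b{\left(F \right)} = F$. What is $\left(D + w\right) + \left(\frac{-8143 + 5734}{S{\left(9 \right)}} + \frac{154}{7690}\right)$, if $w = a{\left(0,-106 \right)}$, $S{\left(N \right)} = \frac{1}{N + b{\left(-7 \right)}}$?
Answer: $- \frac{84405363}{3845} \approx -21952.0$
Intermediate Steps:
$a{\left(f,v \right)} = 2 v$
$S{\left(N \right)} = \frac{1}{-7 + N}$ ($S{\left(N \right)} = \frac{1}{N - 7} = \frac{1}{-7 + N}$)
$w = -212$ ($w = 2 \left(-106\right) = -212$)
$\left(D + w\right) + \left(\frac{-8143 + 5734}{S{\left(9 \right)}} + \frac{154}{7690}\right) = \left(-16922 - 212\right) + \left(\frac{-8143 + 5734}{\frac{1}{-7 + 9}} + \frac{154}{7690}\right) = -17134 + \left(- \frac{2409}{\frac{1}{2}} + 154 \cdot \frac{1}{7690}\right) = -17134 + \left(- 2409 \frac{1}{\frac{1}{2}} + \frac{77}{3845}\right) = -17134 + \left(\left(-2409\right) 2 + \frac{77}{3845}\right) = -17134 + \left(-4818 + \frac{77}{3845}\right) = -17134 - \frac{18525133}{3845} = - \frac{84405363}{3845}$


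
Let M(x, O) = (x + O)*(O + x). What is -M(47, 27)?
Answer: -5476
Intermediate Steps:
M(x, O) = (O + x)**2 (M(x, O) = (O + x)*(O + x) = (O + x)**2)
-M(47, 27) = -(27 + 47)**2 = -1*74**2 = -1*5476 = -5476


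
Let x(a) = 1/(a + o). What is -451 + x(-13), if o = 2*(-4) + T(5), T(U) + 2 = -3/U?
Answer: -53223/118 ≈ -451.04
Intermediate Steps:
T(U) = -2 - 3/U
o = -53/5 (o = 2*(-4) + (-2 - 3/5) = -8 + (-2 - 3*1/5) = -8 + (-2 - 3/5) = -8 - 13/5 = -53/5 ≈ -10.600)
x(a) = 1/(-53/5 + a) (x(a) = 1/(a - 53/5) = 1/(-53/5 + a))
-451 + x(-13) = -451 + 5/(-53 + 5*(-13)) = -451 + 5/(-53 - 65) = -451 + 5/(-118) = -451 + 5*(-1/118) = -451 - 5/118 = -53223/118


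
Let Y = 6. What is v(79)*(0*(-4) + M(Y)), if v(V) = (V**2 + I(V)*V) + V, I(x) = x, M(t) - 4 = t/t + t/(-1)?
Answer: -12561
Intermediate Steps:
M(t) = 5 - t (M(t) = 4 + (t/t + t/(-1)) = 4 + (1 + t*(-1)) = 4 + (1 - t) = 5 - t)
v(V) = V + 2*V**2 (v(V) = (V**2 + V*V) + V = (V**2 + V**2) + V = 2*V**2 + V = V + 2*V**2)
v(79)*(0*(-4) + M(Y)) = (79*(1 + 2*79))*(0*(-4) + (5 - 1*6)) = (79*(1 + 158))*(0 + (5 - 6)) = (79*159)*(0 - 1) = 12561*(-1) = -12561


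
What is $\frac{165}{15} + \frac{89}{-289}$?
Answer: $\frac{3090}{289} \approx 10.692$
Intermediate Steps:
$\frac{165}{15} + \frac{89}{-289} = 165 \cdot \frac{1}{15} + 89 \left(- \frac{1}{289}\right) = 11 - \frac{89}{289} = \frac{3090}{289}$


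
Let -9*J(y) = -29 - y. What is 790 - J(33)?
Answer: 7048/9 ≈ 783.11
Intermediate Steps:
J(y) = 29/9 + y/9 (J(y) = -(-29 - y)/9 = 29/9 + y/9)
790 - J(33) = 790 - (29/9 + (1/9)*33) = 790 - (29/9 + 11/3) = 790 - 1*62/9 = 790 - 62/9 = 7048/9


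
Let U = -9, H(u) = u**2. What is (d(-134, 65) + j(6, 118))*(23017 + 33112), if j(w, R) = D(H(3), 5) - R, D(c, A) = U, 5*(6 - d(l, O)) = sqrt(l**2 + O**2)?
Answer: -6791609 - 56129*sqrt(22181)/5 ≈ -8.4635e+6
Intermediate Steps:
d(l, O) = 6 - sqrt(O**2 + l**2)/5 (d(l, O) = 6 - sqrt(l**2 + O**2)/5 = 6 - sqrt(O**2 + l**2)/5)
D(c, A) = -9
j(w, R) = -9 - R
(d(-134, 65) + j(6, 118))*(23017 + 33112) = ((6 - sqrt(65**2 + (-134)**2)/5) + (-9 - 1*118))*(23017 + 33112) = ((6 - sqrt(4225 + 17956)/5) + (-9 - 118))*56129 = ((6 - sqrt(22181)/5) - 127)*56129 = (-121 - sqrt(22181)/5)*56129 = -6791609 - 56129*sqrt(22181)/5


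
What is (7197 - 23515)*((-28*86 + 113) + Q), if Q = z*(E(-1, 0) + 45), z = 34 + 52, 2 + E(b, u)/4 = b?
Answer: -8860674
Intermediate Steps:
E(b, u) = -8 + 4*b
z = 86
Q = 2838 (Q = 86*((-8 + 4*(-1)) + 45) = 86*((-8 - 4) + 45) = 86*(-12 + 45) = 86*33 = 2838)
(7197 - 23515)*((-28*86 + 113) + Q) = (7197 - 23515)*((-28*86 + 113) + 2838) = -16318*((-2408 + 113) + 2838) = -16318*(-2295 + 2838) = -16318*543 = -8860674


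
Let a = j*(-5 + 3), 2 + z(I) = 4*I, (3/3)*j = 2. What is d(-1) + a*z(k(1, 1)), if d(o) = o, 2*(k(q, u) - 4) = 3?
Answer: -81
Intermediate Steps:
k(q, u) = 11/2 (k(q, u) = 4 + (1/2)*3 = 4 + 3/2 = 11/2)
j = 2
z(I) = -2 + 4*I
a = -4 (a = 2*(-5 + 3) = 2*(-2) = -4)
d(-1) + a*z(k(1, 1)) = -1 - 4*(-2 + 4*(11/2)) = -1 - 4*(-2 + 22) = -1 - 4*20 = -1 - 80 = -81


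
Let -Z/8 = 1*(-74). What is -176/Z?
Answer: -11/37 ≈ -0.29730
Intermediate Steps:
Z = 592 (Z = -8*(-74) = 592)
-176/Z = -176/592 = (1/592)*(-176) = -11/37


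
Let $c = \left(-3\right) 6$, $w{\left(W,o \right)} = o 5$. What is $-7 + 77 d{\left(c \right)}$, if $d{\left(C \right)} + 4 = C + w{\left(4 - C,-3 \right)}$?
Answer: $-2856$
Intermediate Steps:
$w{\left(W,o \right)} = 5 o$
$c = -18$
$d{\left(C \right)} = -19 + C$ ($d{\left(C \right)} = -4 + \left(C + 5 \left(-3\right)\right) = -4 + \left(C - 15\right) = -4 + \left(-15 + C\right) = -19 + C$)
$-7 + 77 d{\left(c \right)} = -7 + 77 \left(-19 - 18\right) = -7 + 77 \left(-37\right) = -7 - 2849 = -2856$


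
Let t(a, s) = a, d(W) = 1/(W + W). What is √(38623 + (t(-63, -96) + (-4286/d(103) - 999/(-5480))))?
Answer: I*√6339085736970/2740 ≈ 918.89*I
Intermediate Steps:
d(W) = 1/(2*W)
√(38623 + (t(-63, -96) + (-4286/d(103) - 999/(-5480)))) = √(38623 + (-63 + (-4286/((½)/103) - 999/(-5480)))) = √(38623 + (-63 + (-4286/((½)*(1/103)) - 999*(-1/5480)))) = √(38623 + (-63 + (-4286/1/206 + 999/5480))) = √(38623 + (-63 + (-4286*206 + 999/5480))) = √(38623 + (-63 + (-882916 + 999/5480))) = √(38623 + (-63 - 4838378681/5480)) = √(38623 - 4838723921/5480) = √(-4627069881/5480) = I*√6339085736970/2740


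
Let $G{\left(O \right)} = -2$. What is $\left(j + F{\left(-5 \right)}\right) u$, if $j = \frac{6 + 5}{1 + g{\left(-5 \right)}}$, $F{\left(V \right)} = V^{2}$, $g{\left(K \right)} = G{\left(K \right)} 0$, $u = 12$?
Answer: $432$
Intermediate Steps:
$g{\left(K \right)} = 0$ ($g{\left(K \right)} = \left(-2\right) 0 = 0$)
$j = 11$ ($j = \frac{6 + 5}{1 + 0} = \frac{11}{1} = 11 \cdot 1 = 11$)
$\left(j + F{\left(-5 \right)}\right) u = \left(11 + \left(-5\right)^{2}\right) 12 = \left(11 + 25\right) 12 = 36 \cdot 12 = 432$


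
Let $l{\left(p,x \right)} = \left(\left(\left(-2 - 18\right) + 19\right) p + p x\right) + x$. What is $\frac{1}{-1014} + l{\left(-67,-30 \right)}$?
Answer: $\frac{2075657}{1014} \approx 2047.0$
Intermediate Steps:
$l{\left(p,x \right)} = x - p + p x$ ($l{\left(p,x \right)} = \left(\left(-20 + 19\right) p + p x\right) + x = \left(- p + p x\right) + x = x - p + p x$)
$\frac{1}{-1014} + l{\left(-67,-30 \right)} = \frac{1}{-1014} - -2047 = - \frac{1}{1014} + \left(-30 + 67 + 2010\right) = - \frac{1}{1014} + 2047 = \frac{2075657}{1014}$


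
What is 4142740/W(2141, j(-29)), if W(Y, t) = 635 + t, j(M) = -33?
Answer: 295910/43 ≈ 6881.6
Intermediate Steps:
4142740/W(2141, j(-29)) = 4142740/(635 - 33) = 4142740/602 = 4142740*(1/602) = 295910/43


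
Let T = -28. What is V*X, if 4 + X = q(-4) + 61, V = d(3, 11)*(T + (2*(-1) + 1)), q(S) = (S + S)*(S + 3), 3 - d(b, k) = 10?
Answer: 13195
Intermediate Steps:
d(b, k) = -7 (d(b, k) = 3 - 1*10 = 3 - 10 = -7)
q(S) = 2*S*(3 + S) (q(S) = (2*S)*(3 + S) = 2*S*(3 + S))
V = 203 (V = -7*(-28 + (2*(-1) + 1)) = -7*(-28 + (-2 + 1)) = -7*(-28 - 1) = -7*(-29) = 203)
X = 65 (X = -4 + (2*(-4)*(3 - 4) + 61) = -4 + (2*(-4)*(-1) + 61) = -4 + (8 + 61) = -4 + 69 = 65)
V*X = 203*65 = 13195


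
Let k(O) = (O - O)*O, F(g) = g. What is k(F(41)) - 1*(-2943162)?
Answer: 2943162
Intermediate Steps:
k(O) = 0 (k(O) = 0*O = 0)
k(F(41)) - 1*(-2943162) = 0 - 1*(-2943162) = 0 + 2943162 = 2943162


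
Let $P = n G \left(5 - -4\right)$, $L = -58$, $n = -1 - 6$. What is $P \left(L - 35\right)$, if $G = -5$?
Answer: $-29295$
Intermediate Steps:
$n = -7$ ($n = -1 - 6 = -7$)
$P = 315$ ($P = \left(-7\right) \left(-5\right) \left(5 - -4\right) = 35 \left(5 + 4\right) = 35 \cdot 9 = 315$)
$P \left(L - 35\right) = 315 \left(-58 - 35\right) = 315 \left(-93\right) = -29295$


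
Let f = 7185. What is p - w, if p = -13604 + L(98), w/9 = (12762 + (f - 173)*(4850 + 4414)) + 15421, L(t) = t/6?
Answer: -1754699240/3 ≈ -5.8490e+8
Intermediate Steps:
L(t) = t/6 (L(t) = t*(⅙) = t/6)
w = 584886159 (w = 9*((12762 + (7185 - 173)*(4850 + 4414)) + 15421) = 9*((12762 + 7012*9264) + 15421) = 9*((12762 + 64959168) + 15421) = 9*(64971930 + 15421) = 9*64987351 = 584886159)
p = -40763/3 (p = -13604 + (⅙)*98 = -13604 + 49/3 = -40763/3 ≈ -13588.)
p - w = -40763/3 - 1*584886159 = -40763/3 - 584886159 = -1754699240/3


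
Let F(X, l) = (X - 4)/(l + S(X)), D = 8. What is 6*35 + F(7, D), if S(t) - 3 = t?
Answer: 1261/6 ≈ 210.17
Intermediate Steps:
S(t) = 3 + t
F(X, l) = (-4 + X)/(3 + X + l) (F(X, l) = (X - 4)/(l + (3 + X)) = (-4 + X)/(3 + X + l))
6*35 + F(7, D) = 6*35 + (-4 + 7)/(3 + 7 + 8) = 210 + 3/18 = 210 + (1/18)*3 = 210 + 1/6 = 1261/6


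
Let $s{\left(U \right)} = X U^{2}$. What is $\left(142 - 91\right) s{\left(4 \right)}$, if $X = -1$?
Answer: $-816$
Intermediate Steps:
$s{\left(U \right)} = - U^{2}$
$\left(142 - 91\right) s{\left(4 \right)} = \left(142 - 91\right) \left(- 4^{2}\right) = 51 \left(\left(-1\right) 16\right) = 51 \left(-16\right) = -816$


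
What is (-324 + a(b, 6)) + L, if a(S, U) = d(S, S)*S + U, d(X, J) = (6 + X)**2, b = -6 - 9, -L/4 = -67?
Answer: -1265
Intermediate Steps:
L = 268 (L = -4*(-67) = 268)
b = -15
a(S, U) = U + S*(6 + S)**2 (a(S, U) = (6 + S)**2*S + U = S*(6 + S)**2 + U = U + S*(6 + S)**2)
(-324 + a(b, 6)) + L = (-324 + (6 - 15*(6 - 15)**2)) + 268 = (-324 + (6 - 15*(-9)**2)) + 268 = (-324 + (6 - 15*81)) + 268 = (-324 + (6 - 1215)) + 268 = (-324 - 1209) + 268 = -1533 + 268 = -1265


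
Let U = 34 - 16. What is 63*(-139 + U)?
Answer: -7623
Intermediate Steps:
U = 18
63*(-139 + U) = 63*(-139 + 18) = 63*(-121) = -7623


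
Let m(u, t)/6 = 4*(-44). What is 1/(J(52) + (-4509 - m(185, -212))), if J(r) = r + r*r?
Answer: -1/697 ≈ -0.0014347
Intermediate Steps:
m(u, t) = -1056 (m(u, t) = 6*(4*(-44)) = 6*(-176) = -1056)
J(r) = r + r**2
1/(J(52) + (-4509 - m(185, -212))) = 1/(52*(1 + 52) + (-4509 - 1*(-1056))) = 1/(52*53 + (-4509 + 1056)) = 1/(2756 - 3453) = 1/(-697) = -1/697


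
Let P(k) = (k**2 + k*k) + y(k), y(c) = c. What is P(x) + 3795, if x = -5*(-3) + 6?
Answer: 4698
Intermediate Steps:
x = 21 (x = 15 + 6 = 21)
P(k) = k + 2*k**2 (P(k) = (k**2 + k*k) + k = (k**2 + k**2) + k = 2*k**2 + k = k + 2*k**2)
P(x) + 3795 = 21*(1 + 2*21) + 3795 = 21*(1 + 42) + 3795 = 21*43 + 3795 = 903 + 3795 = 4698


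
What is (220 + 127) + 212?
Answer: 559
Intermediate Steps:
(220 + 127) + 212 = 347 + 212 = 559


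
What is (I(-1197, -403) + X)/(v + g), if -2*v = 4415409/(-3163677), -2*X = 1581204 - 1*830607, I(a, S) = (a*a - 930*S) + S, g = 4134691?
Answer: 3020040791405/8720552684341 ≈ 0.34631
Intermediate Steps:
I(a, S) = a² - 929*S (I(a, S) = (a² - 930*S) + S = a² - 929*S)
X = -750597/2 (X = -(1581204 - 1*830607)/2 = -(1581204 - 830607)/2 = -½*750597 = -750597/2 ≈ -3.7530e+5)
v = 1471803/2109118 (v = -4415409/(2*(-3163677)) = -4415409*(-1)/(2*3163677) = -½*(-1471803/1054559) = 1471803/2109118 ≈ 0.69783)
(I(-1197, -403) + X)/(v + g) = (((-1197)² - 929*(-403)) - 750597/2)/(1471803/2109118 + 4134691) = ((1432809 + 374387) - 750597/2)/(8720552684341/2109118) = (1807196 - 750597/2)*(2109118/8720552684341) = (2863795/2)*(2109118/8720552684341) = 3020040791405/8720552684341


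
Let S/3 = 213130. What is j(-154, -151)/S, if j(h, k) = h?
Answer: -77/319695 ≈ -0.00024085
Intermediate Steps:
S = 639390 (S = 3*213130 = 639390)
j(-154, -151)/S = -154/639390 = -154*1/639390 = -77/319695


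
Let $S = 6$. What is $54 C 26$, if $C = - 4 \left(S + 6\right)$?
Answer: $-67392$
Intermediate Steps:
$C = -48$ ($C = - 4 \left(6 + 6\right) = \left(-4\right) 12 = -48$)
$54 C 26 = 54 \left(-48\right) 26 = \left(-2592\right) 26 = -67392$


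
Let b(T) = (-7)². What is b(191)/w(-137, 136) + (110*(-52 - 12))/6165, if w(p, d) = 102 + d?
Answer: -39241/41922 ≈ -0.93605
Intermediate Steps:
b(T) = 49
b(191)/w(-137, 136) + (110*(-52 - 12))/6165 = 49/(102 + 136) + (110*(-52 - 12))/6165 = 49/238 + (110*(-64))*(1/6165) = 49*(1/238) - 7040*1/6165 = 7/34 - 1408/1233 = -39241/41922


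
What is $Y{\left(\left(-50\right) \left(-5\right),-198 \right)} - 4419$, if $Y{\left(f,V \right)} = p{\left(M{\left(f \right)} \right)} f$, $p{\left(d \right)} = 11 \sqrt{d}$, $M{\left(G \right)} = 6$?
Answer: $-4419 + 2750 \sqrt{6} \approx 2317.1$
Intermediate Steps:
$Y{\left(f,V \right)} = 11 f \sqrt{6}$ ($Y{\left(f,V \right)} = 11 \sqrt{6} f = 11 f \sqrt{6}$)
$Y{\left(\left(-50\right) \left(-5\right),-198 \right)} - 4419 = 11 \left(\left(-50\right) \left(-5\right)\right) \sqrt{6} - 4419 = 11 \cdot 250 \sqrt{6} - 4419 = 2750 \sqrt{6} - 4419 = -4419 + 2750 \sqrt{6}$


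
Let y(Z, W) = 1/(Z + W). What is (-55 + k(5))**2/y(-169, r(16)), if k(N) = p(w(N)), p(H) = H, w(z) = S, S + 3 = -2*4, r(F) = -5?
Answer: -757944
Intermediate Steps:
S = -11 (S = -3 - 2*4 = -3 - 8 = -11)
w(z) = -11
k(N) = -11
y(Z, W) = 1/(W + Z)
(-55 + k(5))**2/y(-169, r(16)) = (-55 - 11)**2/(1/(-5 - 169)) = (-66)**2/(1/(-174)) = 4356/(-1/174) = 4356*(-174) = -757944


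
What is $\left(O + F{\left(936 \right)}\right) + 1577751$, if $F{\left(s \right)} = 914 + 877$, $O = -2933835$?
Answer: $-1354293$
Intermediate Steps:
$F{\left(s \right)} = 1791$
$\left(O + F{\left(936 \right)}\right) + 1577751 = \left(-2933835 + 1791\right) + 1577751 = -2932044 + 1577751 = -1354293$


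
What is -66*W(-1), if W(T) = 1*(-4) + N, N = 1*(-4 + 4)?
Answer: 264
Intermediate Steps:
N = 0 (N = 1*0 = 0)
W(T) = -4 (W(T) = 1*(-4) + 0 = -4 + 0 = -4)
-66*W(-1) = -66*(-4) = 264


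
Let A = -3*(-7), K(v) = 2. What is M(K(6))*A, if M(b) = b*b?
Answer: 84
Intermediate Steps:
A = 21
M(b) = b**2
M(K(6))*A = 2**2*21 = 4*21 = 84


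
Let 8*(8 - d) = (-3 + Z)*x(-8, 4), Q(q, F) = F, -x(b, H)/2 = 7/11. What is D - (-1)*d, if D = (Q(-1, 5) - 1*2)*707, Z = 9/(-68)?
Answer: 6368477/2992 ≈ 2128.5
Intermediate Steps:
x(b, H) = -14/11
Z = -9/68 (Z = 9*(-1/68) = -9/68 ≈ -0.13235)
d = 22445/2992 (d = 8 - (-3 - 9/68)*(-14)/(8*11) = 8 - (-213)*(-14)/(544*11) = 8 - 1/8*1491/374 = 8 - 1491/2992 = 22445/2992 ≈ 7.5017)
D = 2121 (D = (5 - 1*2)*707 = (5 - 2)*707 = 3*707 = 2121)
D - (-1)*d = 2121 - (-1)*22445/2992 = 2121 - 1*(-22445/2992) = 2121 + 22445/2992 = 6368477/2992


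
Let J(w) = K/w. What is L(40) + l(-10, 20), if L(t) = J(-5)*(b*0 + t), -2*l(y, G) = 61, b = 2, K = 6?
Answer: -157/2 ≈ -78.500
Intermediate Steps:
l(y, G) = -61/2 (l(y, G) = -½*61 = -61/2)
J(w) = 6/w
L(t) = -6*t/5 (L(t) = (6/(-5))*(2*0 + t) = (6*(-⅕))*(0 + t) = -6*t/5)
L(40) + l(-10, 20) = -6/5*40 - 61/2 = -48 - 61/2 = -157/2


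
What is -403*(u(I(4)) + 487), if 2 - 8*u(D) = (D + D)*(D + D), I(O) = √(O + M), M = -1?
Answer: -783029/4 ≈ -1.9576e+5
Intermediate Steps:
I(O) = √(-1 + O) (I(O) = √(O - 1) = √(-1 + O))
u(D) = ¼ - D²/2 (u(D) = ¼ - (D + D)*(D + D)/8 = ¼ - 2*D*2*D/8 = ¼ - D²/2)
-403*(u(I(4)) + 487) = -403*((¼ - (√(-1 + 4))²/2) + 487) = -403*((¼ - (√3)²/2) + 487) = -403*((¼ - ½*3) + 487) = -403*((¼ - 3/2) + 487) = -403*(-5/4 + 487) = -403*1943/4 = -783029/4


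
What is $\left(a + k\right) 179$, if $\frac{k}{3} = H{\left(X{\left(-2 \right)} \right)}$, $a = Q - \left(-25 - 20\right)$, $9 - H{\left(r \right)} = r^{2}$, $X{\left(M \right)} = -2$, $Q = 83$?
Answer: $25597$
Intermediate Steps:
$H{\left(r \right)} = 9 - r^{2}$
$a = 128$ ($a = 83 - \left(-25 - 20\right) = 83 - -45 = 83 + 45 = 128$)
$k = 15$ ($k = 3 \left(9 - \left(-2\right)^{2}\right) = 3 \left(9 - 4\right) = 3 \cdot 5 = 15$)
$\left(a + k\right) 179 = \left(128 + 15\right) 179 = 143 \cdot 179 = 25597$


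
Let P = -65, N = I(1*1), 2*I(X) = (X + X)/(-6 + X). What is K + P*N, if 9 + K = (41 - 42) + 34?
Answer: 37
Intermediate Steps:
I(X) = X/(-6 + X) (I(X) = ((X + X)/(-6 + X))/2 = ((2*X)/(-6 + X))/2 = (2*X/(-6 + X))/2 = X/(-6 + X))
N = -⅕ (N = (1*1)/(-6 + 1*1) = 1/(-6 + 1) = 1/(-5) = 1*(-⅕) = -⅕ ≈ -0.20000)
K = 24 (K = -9 + ((41 - 42) + 34) = -9 + (-1 + 34) = -9 + 33 = 24)
K + P*N = 24 - 65*(-⅕) = 24 + 13 = 37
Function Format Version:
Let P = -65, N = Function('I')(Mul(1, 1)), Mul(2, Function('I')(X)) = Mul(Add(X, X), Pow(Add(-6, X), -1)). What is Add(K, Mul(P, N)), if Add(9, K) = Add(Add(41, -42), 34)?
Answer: 37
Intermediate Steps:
Function('I')(X) = Mul(X, Pow(Add(-6, X), -1)) (Function('I')(X) = Mul(Rational(1, 2), Mul(Add(X, X), Pow(Add(-6, X), -1))) = Mul(Rational(1, 2), Mul(Mul(2, X), Pow(Add(-6, X), -1))) = Mul(Rational(1, 2), Mul(2, X, Pow(Add(-6, X), -1))) = Mul(X, Pow(Add(-6, X), -1)))
N = Rational(-1, 5) (N = Mul(Mul(1, 1), Pow(Add(-6, Mul(1, 1)), -1)) = Mul(1, Pow(Add(-6, 1), -1)) = Mul(1, Pow(-5, -1)) = Mul(1, Rational(-1, 5)) = Rational(-1, 5) ≈ -0.20000)
K = 24 (K = Add(-9, Add(Add(41, -42), 34)) = Add(-9, Add(-1, 34)) = Add(-9, 33) = 24)
Add(K, Mul(P, N)) = Add(24, Mul(-65, Rational(-1, 5))) = Add(24, 13) = 37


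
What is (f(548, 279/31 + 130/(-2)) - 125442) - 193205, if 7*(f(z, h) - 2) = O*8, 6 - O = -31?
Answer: -2230219/7 ≈ -3.1860e+5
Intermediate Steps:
O = 37 (O = 6 - 1*(-31) = 6 + 31 = 37)
f(z, h) = 310/7 (f(z, h) = 2 + (37*8)/7 = 2 + (⅐)*296 = 2 + 296/7 = 310/7)
(f(548, 279/31 + 130/(-2)) - 125442) - 193205 = (310/7 - 125442) - 193205 = -877784/7 - 193205 = -2230219/7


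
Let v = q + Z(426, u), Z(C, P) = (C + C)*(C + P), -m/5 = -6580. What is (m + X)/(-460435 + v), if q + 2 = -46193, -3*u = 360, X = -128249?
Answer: 95349/245918 ≈ 0.38773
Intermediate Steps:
m = 32900 (m = -5*(-6580) = 32900)
u = -120 (u = -1/3*360 = -120)
Z(C, P) = 2*C*(C + P) (Z(C, P) = (2*C)*(C + P) = 2*C*(C + P))
q = -46195 (q = -2 - 46193 = -46195)
v = 214517 (v = -46195 + 2*426*(426 - 120) = -46195 + 2*426*306 = -46195 + 260712 = 214517)
(m + X)/(-460435 + v) = (32900 - 128249)/(-460435 + 214517) = -95349/(-245918) = -95349*(-1/245918) = 95349/245918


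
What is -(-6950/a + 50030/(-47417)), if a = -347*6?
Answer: -112692845/49361097 ≈ -2.2830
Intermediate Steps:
a = -2082
-(-6950/a + 50030/(-47417)) = -(-6950/(-2082) + 50030/(-47417)) = -(-6950*(-1/2082) + 50030*(-1/47417)) = -(3475/1041 - 50030/47417) = -1*112692845/49361097 = -112692845/49361097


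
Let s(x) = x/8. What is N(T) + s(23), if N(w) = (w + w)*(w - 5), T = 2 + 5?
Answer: 247/8 ≈ 30.875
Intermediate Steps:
s(x) = x/8 (s(x) = x*(⅛) = x/8)
T = 7
N(w) = 2*w*(-5 + w) (N(w) = (2*w)*(-5 + w) = 2*w*(-5 + w))
N(T) + s(23) = 2*7*(-5 + 7) + (⅛)*23 = 2*7*2 + 23/8 = 28 + 23/8 = 247/8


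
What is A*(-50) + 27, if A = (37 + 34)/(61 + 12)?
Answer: -1579/73 ≈ -21.630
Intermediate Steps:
A = 71/73 ≈ 0.97260
A*(-50) + 27 = (71/73)*(-50) + 27 = -3550/73 + 27 = -1579/73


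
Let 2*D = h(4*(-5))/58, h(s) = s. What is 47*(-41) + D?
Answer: -55888/29 ≈ -1927.2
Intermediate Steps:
D = -5/29 (D = ((4*(-5))/58)/2 = (-20*1/58)/2 = (1/2)*(-10/29) = -5/29 ≈ -0.17241)
47*(-41) + D = 47*(-41) - 5/29 = -1927 - 5/29 = -55888/29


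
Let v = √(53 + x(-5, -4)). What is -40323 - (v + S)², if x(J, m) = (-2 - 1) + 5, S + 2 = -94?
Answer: -49594 + 192*√55 ≈ -48170.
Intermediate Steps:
S = -96 (S = -2 - 94 = -96)
x(J, m) = 2 (x(J, m) = -3 + 5 = 2)
v = √55 (v = √(53 + 2) = √55 ≈ 7.4162)
-40323 - (v + S)² = -40323 - (√55 - 96)² = -40323 - (-96 + √55)²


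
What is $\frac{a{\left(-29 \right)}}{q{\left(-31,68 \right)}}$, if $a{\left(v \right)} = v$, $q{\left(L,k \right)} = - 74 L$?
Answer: $- \frac{29}{2294} \approx -0.012642$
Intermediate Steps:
$\frac{a{\left(-29 \right)}}{q{\left(-31,68 \right)}} = - \frac{29}{\left(-74\right) \left(-31\right)} = - \frac{29}{2294}$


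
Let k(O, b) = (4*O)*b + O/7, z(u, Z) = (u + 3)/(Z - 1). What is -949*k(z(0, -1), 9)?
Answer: 720291/14 ≈ 51449.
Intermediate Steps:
z(u, Z) = (3 + u)/(-1 + Z)
k(O, b) = O/7 + 4*O*b (k(O, b) = 4*O*b + O*(⅐) = 4*O*b + O/7 = O/7 + 4*O*b)
-949*k(z(0, -1), 9) = -949*(3 + 0)/(-1 - 1)*(1 + 28*9)/7 = -949*3/(-2)*(1 + 252)/7 = -949*(-½*3)*253/7 = -949*(-3)*253/(7*2) = -949*(-759/14) = 720291/14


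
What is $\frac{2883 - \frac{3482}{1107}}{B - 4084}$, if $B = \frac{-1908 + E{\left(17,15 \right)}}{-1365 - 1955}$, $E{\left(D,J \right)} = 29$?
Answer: $- \frac{10584156680}{15007600107} \approx -0.70525$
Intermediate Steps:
$B = \frac{1879}{3320}$ ($B = \frac{-1908 + 29}{-1365 - 1955} = - \frac{1879}{-3320} = \left(-1879\right) \left(- \frac{1}{3320}\right) = \frac{1879}{3320} \approx 0.56596$)
$\frac{2883 - \frac{3482}{1107}}{B - 4084} = \frac{2883 - \frac{3482}{1107}}{\frac{1879}{3320} - 4084} = \frac{2883 - \frac{3482}{1107}}{- \frac{13557001}{3320}} = \left(2883 - \frac{3482}{1107}\right) \left(- \frac{3320}{13557001}\right) = \frac{3187999}{1107} \left(- \frac{3320}{13557001}\right) = - \frac{10584156680}{15007600107}$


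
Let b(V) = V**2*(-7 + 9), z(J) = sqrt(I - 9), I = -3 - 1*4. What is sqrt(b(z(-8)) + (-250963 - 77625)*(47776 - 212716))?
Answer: 4*sqrt(3387331543) ≈ 2.3280e+5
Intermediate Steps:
I = -7 (I = -3 - 4 = -7)
z(J) = 4*I (z(J) = sqrt(-7 - 9) = sqrt(-16) = 4*I)
b(V) = 2*V**2 (b(V) = V**2*2 = 2*V**2)
sqrt(b(z(-8)) + (-250963 - 77625)*(47776 - 212716)) = sqrt(2*(4*I)**2 + (-250963 - 77625)*(47776 - 212716)) = sqrt(2*(-16) - 328588*(-164940)) = sqrt(-32 + 54197304720) = sqrt(54197304688) = 4*sqrt(3387331543)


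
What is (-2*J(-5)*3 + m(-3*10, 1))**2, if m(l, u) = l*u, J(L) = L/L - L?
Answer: 4356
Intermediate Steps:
J(L) = 1 - L
(-2*J(-5)*3 + m(-3*10, 1))**2 = (-2*(1 - 1*(-5))*3 - 3*10*1)**2 = (-2*(1 + 5)*3 - 30*1)**2 = (-2*6*3 - 30)**2 = (-12*3 - 30)**2 = (-36 - 30)**2 = (-66)**2 = 4356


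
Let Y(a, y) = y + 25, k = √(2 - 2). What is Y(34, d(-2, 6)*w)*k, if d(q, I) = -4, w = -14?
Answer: 0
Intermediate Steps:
k = 0 (k = √0 = 0)
Y(a, y) = 25 + y
Y(34, d(-2, 6)*w)*k = (25 - 4*(-14))*0 = (25 + 56)*0 = 81*0 = 0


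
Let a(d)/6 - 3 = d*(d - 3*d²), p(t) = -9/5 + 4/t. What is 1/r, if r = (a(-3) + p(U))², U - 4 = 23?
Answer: 18225/5641061449 ≈ 3.2308e-6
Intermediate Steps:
U = 27 (U = 4 + 23 = 27)
p(t) = -9/5 + 4/t (p(t) = -9*⅕ + 4/t = -9/5 + 4/t)
a(d) = 18 + 6*d*(d - 3*d²) (a(d) = 18 + 6*(d*(d - 3*d²)) = 18 + 6*d*(d - 3*d²))
r = 5641061449/18225 (r = ((18 - 18*(-3)³ + 6*(-3)²) + (-9/5 + 4/27))² = ((18 - 18*(-27) + 6*9) + (-9/5 + 4*(1/27)))² = ((18 + 486 + 54) + (-9/5 + 4/27))² = (558 - 223/135)² = (75107/135)² = 5641061449/18225 ≈ 3.0952e+5)
1/r = 1/(5641061449/18225) = 18225/5641061449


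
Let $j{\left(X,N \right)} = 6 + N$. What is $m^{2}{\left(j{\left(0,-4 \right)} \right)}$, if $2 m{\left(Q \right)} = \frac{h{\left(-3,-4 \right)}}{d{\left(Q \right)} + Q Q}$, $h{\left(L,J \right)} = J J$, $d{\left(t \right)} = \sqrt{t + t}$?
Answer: $\frac{16}{9} \approx 1.7778$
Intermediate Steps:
$d{\left(t \right)} = \sqrt{2} \sqrt{t}$ ($d{\left(t \right)} = \sqrt{2 t} = \sqrt{2} \sqrt{t}$)
$h{\left(L,J \right)} = J^{2}$
$m{\left(Q \right)} = \frac{8}{Q^{2} + \sqrt{2} \sqrt{Q}}$ ($m{\left(Q \right)} = \frac{\left(-4\right)^{2} \frac{1}{\sqrt{2} \sqrt{Q} + Q Q}}{2} = \frac{16 \frac{1}{\sqrt{2} \sqrt{Q} + Q^{2}}}{2} = \frac{16 \frac{1}{Q^{2} + \sqrt{2} \sqrt{Q}}}{2} = \frac{8}{Q^{2} + \sqrt{2} \sqrt{Q}}$)
$m^{2}{\left(j{\left(0,-4 \right)} \right)} = \left(\frac{8}{\left(6 - 4\right)^{2} + \sqrt{2} \sqrt{6 - 4}}\right)^{2} = \left(\frac{8}{2^{2} + \sqrt{2} \sqrt{2}}\right)^{2} = \left(\frac{8}{4 + 2}\right)^{2} = \left(\frac{8}{6}\right)^{2} = \left(8 \cdot \frac{1}{6}\right)^{2} = \left(\frac{4}{3}\right)^{2} = \frac{16}{9}$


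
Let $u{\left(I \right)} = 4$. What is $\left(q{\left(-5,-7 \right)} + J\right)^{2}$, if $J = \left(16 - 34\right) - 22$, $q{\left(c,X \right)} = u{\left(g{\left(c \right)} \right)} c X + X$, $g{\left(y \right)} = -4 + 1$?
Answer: $8649$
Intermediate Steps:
$g{\left(y \right)} = -3$
$q{\left(c,X \right)} = X + 4 X c$ ($q{\left(c,X \right)} = 4 c X + X = 4 X c + X = X + 4 X c$)
$J = -40$ ($J = \left(16 - 34\right) - 22 = -18 - 22 = -40$)
$\left(q{\left(-5,-7 \right)} + J\right)^{2} = \left(- 7 \left(1 + 4 \left(-5\right)\right) - 40\right)^{2} = \left(- 7 \left(1 - 20\right) - 40\right)^{2} = \left(\left(-7\right) \left(-19\right) - 40\right)^{2} = \left(133 - 40\right)^{2} = 93^{2} = 8649$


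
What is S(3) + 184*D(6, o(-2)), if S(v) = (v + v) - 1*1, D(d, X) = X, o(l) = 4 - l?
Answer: 1109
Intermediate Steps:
S(v) = -1 + 2*v (S(v) = 2*v - 1 = -1 + 2*v)
S(3) + 184*D(6, o(-2)) = (-1 + 2*3) + 184*(4 - 1*(-2)) = (-1 + 6) + 184*(4 + 2) = 5 + 184*6 = 5 + 1104 = 1109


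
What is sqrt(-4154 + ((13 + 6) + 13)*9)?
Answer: I*sqrt(3866) ≈ 62.177*I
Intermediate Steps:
sqrt(-4154 + ((13 + 6) + 13)*9) = sqrt(-4154 + (19 + 13)*9) = sqrt(-4154 + 32*9) = sqrt(-4154 + 288) = sqrt(-3866) = I*sqrt(3866)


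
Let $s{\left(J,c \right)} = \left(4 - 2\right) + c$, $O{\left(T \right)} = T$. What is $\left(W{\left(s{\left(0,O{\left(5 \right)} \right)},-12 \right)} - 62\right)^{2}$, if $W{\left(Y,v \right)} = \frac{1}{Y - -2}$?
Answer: $\frac{310249}{81} \approx 3830.2$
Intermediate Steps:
$s{\left(J,c \right)} = 2 + c$
$W{\left(Y,v \right)} = \frac{1}{2 + Y}$ ($W{\left(Y,v \right)} = \frac{1}{Y + \left(-3 + 5\right)} = \frac{1}{Y + 2} = \frac{1}{2 + Y}$)
$\left(W{\left(s{\left(0,O{\left(5 \right)} \right)},-12 \right)} - 62\right)^{2} = \left(\frac{1}{2 + \left(2 + 5\right)} - 62\right)^{2} = \left(\frac{1}{2 + 7} - 62\right)^{2} = \left(\frac{1}{9} - 62\right)^{2} = \left(- \frac{557}{9}\right)^{2} = \frac{310249}{81}$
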